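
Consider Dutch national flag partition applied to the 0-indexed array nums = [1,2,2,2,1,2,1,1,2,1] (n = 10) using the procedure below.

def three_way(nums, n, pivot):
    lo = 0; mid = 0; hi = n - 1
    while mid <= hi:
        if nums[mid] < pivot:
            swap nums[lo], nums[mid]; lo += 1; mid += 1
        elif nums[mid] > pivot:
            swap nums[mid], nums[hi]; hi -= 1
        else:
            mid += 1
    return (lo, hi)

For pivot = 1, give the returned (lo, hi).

(0, 4)

pivot = 1; lo=0, mid=0, hi=9
nums[mid]=1=1: mid=1
nums[mid]=2>1: swap nums[1],nums[9]; hi=8 → [1,1,2,2,1,2,1,1,2,2]
nums[mid]=1=1: mid=2
nums[mid]=2>1: swap nums[2],nums[8]; hi=7 → [1,1,2,2,1,2,1,1,2,2]
nums[mid]=2>1: swap nums[2],nums[7]; hi=6 → [1,1,1,2,1,2,1,2,2,2]
nums[mid]=1=1: mid=3
nums[mid]=2>1: swap nums[3],nums[6]; hi=5 → [1,1,1,1,1,2,2,2,2,2]
nums[mid]=1=1: mid=4
nums[mid]=1=1: mid=5
nums[mid]=2>1: swap nums[5],nums[5]; hi=4 → [1,1,1,1,1,2,2,2,2,2]
end: lo=0, hi=4; nums = [1,1,1,1,1,2,2,2,2,2]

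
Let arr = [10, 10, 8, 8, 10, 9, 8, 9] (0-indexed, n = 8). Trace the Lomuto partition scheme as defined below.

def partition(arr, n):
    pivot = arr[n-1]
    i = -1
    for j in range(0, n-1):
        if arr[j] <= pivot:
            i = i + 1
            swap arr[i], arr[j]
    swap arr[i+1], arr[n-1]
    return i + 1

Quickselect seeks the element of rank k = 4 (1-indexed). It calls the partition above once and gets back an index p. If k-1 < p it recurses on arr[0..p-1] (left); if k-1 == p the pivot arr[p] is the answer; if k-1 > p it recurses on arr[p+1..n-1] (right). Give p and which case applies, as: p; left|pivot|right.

4; left

pivot = arr[7] = 9; i = -1
j=0: arr[0]=10 > 9 → no swap
j=1: arr[1]=10 > 9 → no swap
j=2: arr[2]=8 ≤ 9 → i=0, swap arr[0],arr[2] → [8, 10, 10, 8, 10, 9, 8, 9]
j=3: arr[3]=8 ≤ 9 → i=1, swap arr[1],arr[3] → [8, 8, 10, 10, 10, 9, 8, 9]
j=4: arr[4]=10 > 9 → no swap
j=5: arr[5]=9 ≤ 9 → i=2, swap arr[2],arr[5] → [8, 8, 9, 10, 10, 10, 8, 9]
j=6: arr[6]=8 ≤ 9 → i=3, swap arr[3],arr[6] → [8, 8, 9, 8, 10, 10, 10, 9]
final swap arr[4],arr[7] → [8, 8, 9, 8, 9, 10, 10, 10]; return 4
p = 4; k-1 = 3 < 4 ⇒ left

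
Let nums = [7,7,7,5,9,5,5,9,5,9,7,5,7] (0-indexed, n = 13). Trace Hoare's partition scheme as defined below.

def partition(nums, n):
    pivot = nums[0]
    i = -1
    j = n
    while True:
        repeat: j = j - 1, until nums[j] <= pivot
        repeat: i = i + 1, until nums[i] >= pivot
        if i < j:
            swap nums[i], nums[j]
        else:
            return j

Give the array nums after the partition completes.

pivot=7
j stops at 12 (7), i stops at 0 (7); swap ⇒ [7,7,7,5,9,5,5,9,5,9,7,5,7]
j stops at 11 (5), i stops at 1 (7); swap ⇒ [7,5,7,5,9,5,5,9,5,9,7,7,7]
j stops at 10 (7), i stops at 2 (7); swap ⇒ [7,5,7,5,9,5,5,9,5,9,7,7,7]
j stops at 8 (5), i stops at 4 (9); swap ⇒ [7,5,7,5,5,5,5,9,9,9,7,7,7]
j stops at 6, i stops at 7; i≥j ⇒ return 6. nums=[7,5,7,5,5,5,5,9,9,9,7,7,7]

[7,5,7,5,5,5,5,9,9,9,7,7,7]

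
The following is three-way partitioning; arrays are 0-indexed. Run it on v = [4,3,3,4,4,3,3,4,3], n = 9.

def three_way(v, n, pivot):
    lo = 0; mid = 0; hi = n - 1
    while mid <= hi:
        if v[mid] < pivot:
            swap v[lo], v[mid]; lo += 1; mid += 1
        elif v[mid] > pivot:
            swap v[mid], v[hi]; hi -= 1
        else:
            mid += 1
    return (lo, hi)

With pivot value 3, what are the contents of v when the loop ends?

pivot = 3; lo=0, mid=0, hi=8
v[mid]=4>3: swap v[0],v[8]; hi=7 → [3,3,3,4,4,3,3,4,4]
v[mid]=3=3: mid=1
v[mid]=3=3: mid=2
v[mid]=3=3: mid=3
v[mid]=4>3: swap v[3],v[7]; hi=6 → [3,3,3,4,4,3,3,4,4]
v[mid]=4>3: swap v[3],v[6]; hi=5 → [3,3,3,3,4,3,4,4,4]
v[mid]=3=3: mid=4
v[mid]=4>3: swap v[4],v[5]; hi=4 → [3,3,3,3,3,4,4,4,4]
v[mid]=3=3: mid=5
end: lo=0, hi=4; v = [3,3,3,3,3,4,4,4,4]

[3,3,3,3,3,4,4,4,4]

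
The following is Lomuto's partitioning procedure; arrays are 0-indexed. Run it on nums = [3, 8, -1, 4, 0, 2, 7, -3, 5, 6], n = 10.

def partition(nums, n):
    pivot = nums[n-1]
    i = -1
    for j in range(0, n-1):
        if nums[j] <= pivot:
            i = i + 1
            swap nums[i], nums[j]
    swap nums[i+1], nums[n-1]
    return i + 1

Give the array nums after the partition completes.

pivot=6, i=-1
j=0: 3≤6, i=0, swap(0,0) ⇒ [3, 8, -1, 4, 0, 2, 7, -3, 5, 6]
j=1: 8>6, skip
j=2: -1≤6, i=1, swap(1,2) ⇒ [3, -1, 8, 4, 0, 2, 7, -3, 5, 6]
j=3: 4≤6, i=2, swap(2,3) ⇒ [3, -1, 4, 8, 0, 2, 7, -3, 5, 6]
j=4: 0≤6, i=3, swap(3,4) ⇒ [3, -1, 4, 0, 8, 2, 7, -3, 5, 6]
j=5: 2≤6, i=4, swap(4,5) ⇒ [3, -1, 4, 0, 2, 8, 7, -3, 5, 6]
j=6: 7>6, skip
j=7: -3≤6, i=5, swap(5,7) ⇒ [3, -1, 4, 0, 2, -3, 7, 8, 5, 6]
j=8: 5≤6, i=6, swap(6,8) ⇒ [3, -1, 4, 0, 2, -3, 5, 8, 7, 6]
swap(7,9) ⇒ [3, -1, 4, 0, 2, -3, 5, 6, 7, 8]; return 7

[3, -1, 4, 0, 2, -3, 5, 6, 7, 8]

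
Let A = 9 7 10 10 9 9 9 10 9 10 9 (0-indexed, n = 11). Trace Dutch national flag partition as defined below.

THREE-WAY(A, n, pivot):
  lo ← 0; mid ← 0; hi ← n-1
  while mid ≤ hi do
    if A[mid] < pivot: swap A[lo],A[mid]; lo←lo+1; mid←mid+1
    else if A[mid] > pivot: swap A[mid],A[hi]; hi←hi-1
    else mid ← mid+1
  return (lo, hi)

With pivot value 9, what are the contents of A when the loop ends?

lo=0 mid=0 hi=10
9=9: mid=1
7<9: swap(0,1), lo=1 mid=2 ⇒ 7 9 10 10 9 9 9 10 9 10 9
10>9: swap(2,10), hi=9 ⇒ 7 9 9 10 9 9 9 10 9 10 10
9=9: mid=3
10>9: swap(3,9), hi=8 ⇒ 7 9 9 10 9 9 9 10 9 10 10
10>9: swap(3,8), hi=7 ⇒ 7 9 9 9 9 9 9 10 10 10 10
9=9: mid=4
9=9: mid=5
9=9: mid=6
9=9: mid=7
10>9: swap(7,7), hi=6 ⇒ 7 9 9 9 9 9 9 10 10 10 10
done. lo=1 hi=6; A=7 9 9 9 9 9 9 10 10 10 10

7 9 9 9 9 9 9 10 10 10 10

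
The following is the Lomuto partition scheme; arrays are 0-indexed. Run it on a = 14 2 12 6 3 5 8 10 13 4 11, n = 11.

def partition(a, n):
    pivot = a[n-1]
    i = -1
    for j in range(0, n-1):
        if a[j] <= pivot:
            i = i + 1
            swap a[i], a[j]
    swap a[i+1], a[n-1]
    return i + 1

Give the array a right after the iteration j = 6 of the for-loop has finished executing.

pivot=11, i=-1
j=0: 14>11, skip
j=1: 2≤11, i=0, swap(0,1) ⇒ 2 14 12 6 3 5 8 10 13 4 11
j=2: 12>11, skip
j=3: 6≤11, i=1, swap(1,3) ⇒ 2 6 12 14 3 5 8 10 13 4 11
j=4: 3≤11, i=2, swap(2,4) ⇒ 2 6 3 14 12 5 8 10 13 4 11
j=5: 5≤11, i=3, swap(3,5) ⇒ 2 6 3 5 12 14 8 10 13 4 11
j=6: 8≤11, i=4, swap(4,6) ⇒ 2 6 3 5 8 14 12 10 13 4 11
(after j=6) a = 2 6 3 5 8 14 12 10 13 4 11

2 6 3 5 8 14 12 10 13 4 11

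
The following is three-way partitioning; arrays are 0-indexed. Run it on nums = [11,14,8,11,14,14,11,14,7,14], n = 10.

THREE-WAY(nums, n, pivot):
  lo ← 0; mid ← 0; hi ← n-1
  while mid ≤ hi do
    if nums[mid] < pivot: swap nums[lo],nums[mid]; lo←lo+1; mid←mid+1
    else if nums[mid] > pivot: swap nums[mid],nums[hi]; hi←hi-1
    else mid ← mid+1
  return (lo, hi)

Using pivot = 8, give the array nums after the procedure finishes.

pivot = 8; lo=0, mid=0, hi=9
nums[mid]=11>8: swap nums[0],nums[9]; hi=8 → [14,14,8,11,14,14,11,14,7,11]
nums[mid]=14>8: swap nums[0],nums[8]; hi=7 → [7,14,8,11,14,14,11,14,14,11]
nums[mid]=7<8: swap nums[0],nums[0]; lo=1,mid=1 → [7,14,8,11,14,14,11,14,14,11]
nums[mid]=14>8: swap nums[1],nums[7]; hi=6 → [7,14,8,11,14,14,11,14,14,11]
nums[mid]=14>8: swap nums[1],nums[6]; hi=5 → [7,11,8,11,14,14,14,14,14,11]
nums[mid]=11>8: swap nums[1],nums[5]; hi=4 → [7,14,8,11,14,11,14,14,14,11]
nums[mid]=14>8: swap nums[1],nums[4]; hi=3 → [7,14,8,11,14,11,14,14,14,11]
nums[mid]=14>8: swap nums[1],nums[3]; hi=2 → [7,11,8,14,14,11,14,14,14,11]
nums[mid]=11>8: swap nums[1],nums[2]; hi=1 → [7,8,11,14,14,11,14,14,14,11]
nums[mid]=8=8: mid=2
end: lo=1, hi=1; nums = [7,8,11,14,14,11,14,14,14,11]

[7,8,11,14,14,11,14,14,14,11]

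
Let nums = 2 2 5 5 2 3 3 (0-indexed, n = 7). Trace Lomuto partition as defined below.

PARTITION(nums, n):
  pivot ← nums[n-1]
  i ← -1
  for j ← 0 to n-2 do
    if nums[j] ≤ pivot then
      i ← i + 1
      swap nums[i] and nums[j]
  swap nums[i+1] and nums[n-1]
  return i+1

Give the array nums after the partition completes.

pivot = nums[6] = 3; i = -1
j=0: nums[0]=2 ≤ 3 → i=0, swap nums[0],nums[0] (no change) → 2 2 5 5 2 3 3
j=1: nums[1]=2 ≤ 3 → i=1, swap nums[1],nums[1] (no change) → 2 2 5 5 2 3 3
j=2: nums[2]=5 > 3 → no swap
j=3: nums[3]=5 > 3 → no swap
j=4: nums[4]=2 ≤ 3 → i=2, swap nums[2],nums[4] → 2 2 2 5 5 3 3
j=5: nums[5]=3 ≤ 3 → i=3, swap nums[3],nums[5] → 2 2 2 3 5 5 3
final swap nums[4],nums[6] → 2 2 2 3 3 5 5; return 4

2 2 2 3 3 5 5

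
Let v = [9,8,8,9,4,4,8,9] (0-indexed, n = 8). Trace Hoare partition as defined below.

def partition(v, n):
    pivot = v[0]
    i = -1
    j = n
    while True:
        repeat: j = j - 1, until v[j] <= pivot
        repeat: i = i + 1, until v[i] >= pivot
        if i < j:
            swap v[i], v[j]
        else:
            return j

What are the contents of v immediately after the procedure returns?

pivot=9
j stops at 7 (9), i stops at 0 (9); swap ⇒ [9,8,8,9,4,4,8,9]
j stops at 6 (8), i stops at 3 (9); swap ⇒ [9,8,8,8,4,4,9,9]
j stops at 5, i stops at 6; i≥j ⇒ return 5. v=[9,8,8,8,4,4,9,9]

[9,8,8,8,4,4,9,9]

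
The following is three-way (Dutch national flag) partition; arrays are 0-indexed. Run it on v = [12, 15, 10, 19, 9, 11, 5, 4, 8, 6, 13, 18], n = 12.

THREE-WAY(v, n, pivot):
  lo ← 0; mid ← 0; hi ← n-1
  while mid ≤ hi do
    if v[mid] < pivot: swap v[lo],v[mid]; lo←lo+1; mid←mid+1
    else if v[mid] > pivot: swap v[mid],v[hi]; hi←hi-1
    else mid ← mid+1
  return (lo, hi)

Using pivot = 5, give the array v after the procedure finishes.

lo=0 mid=0 hi=11
12>5: swap(0,11), hi=10 ⇒ [18, 15, 10, 19, 9, 11, 5, 4, 8, 6, 13, 12]
18>5: swap(0,10), hi=9 ⇒ [13, 15, 10, 19, 9, 11, 5, 4, 8, 6, 18, 12]
13>5: swap(0,9), hi=8 ⇒ [6, 15, 10, 19, 9, 11, 5, 4, 8, 13, 18, 12]
6>5: swap(0,8), hi=7 ⇒ [8, 15, 10, 19, 9, 11, 5, 4, 6, 13, 18, 12]
8>5: swap(0,7), hi=6 ⇒ [4, 15, 10, 19, 9, 11, 5, 8, 6, 13, 18, 12]
4<5: swap(0,0), lo=1 mid=1 ⇒ [4, 15, 10, 19, 9, 11, 5, 8, 6, 13, 18, 12]
15>5: swap(1,6), hi=5 ⇒ [4, 5, 10, 19, 9, 11, 15, 8, 6, 13, 18, 12]
5=5: mid=2
10>5: swap(2,5), hi=4 ⇒ [4, 5, 11, 19, 9, 10, 15, 8, 6, 13, 18, 12]
11>5: swap(2,4), hi=3 ⇒ [4, 5, 9, 19, 11, 10, 15, 8, 6, 13, 18, 12]
9>5: swap(2,3), hi=2 ⇒ [4, 5, 19, 9, 11, 10, 15, 8, 6, 13, 18, 12]
19>5: swap(2,2), hi=1 ⇒ [4, 5, 19, 9, 11, 10, 15, 8, 6, 13, 18, 12]
done. lo=1 hi=1; v=[4, 5, 19, 9, 11, 10, 15, 8, 6, 13, 18, 12]

[4, 5, 19, 9, 11, 10, 15, 8, 6, 13, 18, 12]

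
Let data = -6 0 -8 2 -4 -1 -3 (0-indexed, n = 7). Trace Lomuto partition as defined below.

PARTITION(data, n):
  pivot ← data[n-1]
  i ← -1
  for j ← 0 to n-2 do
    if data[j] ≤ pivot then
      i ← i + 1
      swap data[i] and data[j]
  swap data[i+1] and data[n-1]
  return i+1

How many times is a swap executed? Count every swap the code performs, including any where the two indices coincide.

pivot=-3, i=-1
j=0: -6≤-3, i=0, swap(0,0) ⇒ -6 0 -8 2 -4 -1 -3
j=1: 0>-3, skip
j=2: -8≤-3, i=1, swap(1,2) ⇒ -6 -8 0 2 -4 -1 -3
j=3: 2>-3, skip
j=4: -4≤-3, i=2, swap(2,4) ⇒ -6 -8 -4 2 0 -1 -3
j=5: -1>-3, skip
swap(3,6) ⇒ -6 -8 -4 -3 0 -1 2; return 3

4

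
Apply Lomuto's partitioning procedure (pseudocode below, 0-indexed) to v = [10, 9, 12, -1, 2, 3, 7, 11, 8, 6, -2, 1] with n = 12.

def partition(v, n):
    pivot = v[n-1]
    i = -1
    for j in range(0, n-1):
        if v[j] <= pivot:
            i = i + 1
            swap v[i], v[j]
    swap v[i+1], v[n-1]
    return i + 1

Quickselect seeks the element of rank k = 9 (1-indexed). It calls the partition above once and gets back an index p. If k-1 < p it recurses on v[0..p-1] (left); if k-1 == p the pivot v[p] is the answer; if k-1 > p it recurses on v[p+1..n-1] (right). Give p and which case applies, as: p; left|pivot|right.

2; right

pivot = v[11] = 1; i = -1
j=0: v[0]=10 > 1 → no swap
j=1: v[1]=9 > 1 → no swap
j=2: v[2]=12 > 1 → no swap
j=3: v[3]=-1 ≤ 1 → i=0, swap v[0],v[3] → [-1, 9, 12, 10, 2, 3, 7, 11, 8, 6, -2, 1]
j=4: v[4]=2 > 1 → no swap
j=5: v[5]=3 > 1 → no swap
j=6: v[6]=7 > 1 → no swap
j=7: v[7]=11 > 1 → no swap
j=8: v[8]=8 > 1 → no swap
j=9: v[9]=6 > 1 → no swap
j=10: v[10]=-2 ≤ 1 → i=1, swap v[1],v[10] → [-1, -2, 12, 10, 2, 3, 7, 11, 8, 6, 9, 1]
final swap v[2],v[11] → [-1, -2, 1, 10, 2, 3, 7, 11, 8, 6, 9, 12]; return 2
p = 2; k-1 = 8 > 2 ⇒ right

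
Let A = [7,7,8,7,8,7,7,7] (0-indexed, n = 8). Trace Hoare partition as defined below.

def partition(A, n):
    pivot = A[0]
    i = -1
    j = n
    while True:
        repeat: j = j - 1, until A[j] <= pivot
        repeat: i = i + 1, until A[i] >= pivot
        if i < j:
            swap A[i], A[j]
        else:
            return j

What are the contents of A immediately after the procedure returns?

pivot = A[0] = 7; i = -1, j = 8
j→7 (A[7]=7≤7), i→0 (A[0]=7≥7); i<j, swap → [7,7,8,7,8,7,7,7]
j→6 (A[6]=7≤7), i→1 (A[1]=7≥7); i<j, swap → [7,7,8,7,8,7,7,7]
j→5 (A[5]=7≤7), i→2 (A[2]=8≥7); i<j, swap → [7,7,7,7,8,8,7,7]
j→3, i→3; i≥j, return j=3. A = [7,7,7,7,8,8,7,7]

[7,7,7,7,8,8,7,7]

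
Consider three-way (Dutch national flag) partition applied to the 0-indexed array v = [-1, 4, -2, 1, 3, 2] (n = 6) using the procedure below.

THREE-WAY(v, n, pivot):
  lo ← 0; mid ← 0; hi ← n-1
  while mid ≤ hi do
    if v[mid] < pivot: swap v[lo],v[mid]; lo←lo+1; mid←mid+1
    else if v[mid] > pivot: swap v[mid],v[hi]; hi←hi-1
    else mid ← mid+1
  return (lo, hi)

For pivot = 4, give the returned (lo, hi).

pivot = 4; lo=0, mid=0, hi=5
v[mid]=-1<4: swap v[0],v[0]; lo=1,mid=1 → [-1, 4, -2, 1, 3, 2]
v[mid]=4=4: mid=2
v[mid]=-2<4: swap v[1],v[2]; lo=2,mid=3 → [-1, -2, 4, 1, 3, 2]
v[mid]=1<4: swap v[2],v[3]; lo=3,mid=4 → [-1, -2, 1, 4, 3, 2]
v[mid]=3<4: swap v[3],v[4]; lo=4,mid=5 → [-1, -2, 1, 3, 4, 2]
v[mid]=2<4: swap v[4],v[5]; lo=5,mid=6 → [-1, -2, 1, 3, 2, 4]
end: lo=5, hi=5; v = [-1, -2, 1, 3, 2, 4]

(5, 5)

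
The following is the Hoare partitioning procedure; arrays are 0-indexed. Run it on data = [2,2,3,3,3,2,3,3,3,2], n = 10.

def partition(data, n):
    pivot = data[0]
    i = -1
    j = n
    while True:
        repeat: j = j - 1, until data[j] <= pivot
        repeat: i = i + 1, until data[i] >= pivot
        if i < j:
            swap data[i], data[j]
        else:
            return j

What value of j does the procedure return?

pivot = data[0] = 2; i = -1, j = 10
j→9 (data[9]=2≤2), i→0 (data[0]=2≥2); i<j, swap → [2,2,3,3,3,2,3,3,3,2]
j→5 (data[5]=2≤2), i→1 (data[1]=2≥2); i<j, swap → [2,2,3,3,3,2,3,3,3,2]
j→1, i→2; i≥j, return j=1. data = [2,2,3,3,3,2,3,3,3,2]

1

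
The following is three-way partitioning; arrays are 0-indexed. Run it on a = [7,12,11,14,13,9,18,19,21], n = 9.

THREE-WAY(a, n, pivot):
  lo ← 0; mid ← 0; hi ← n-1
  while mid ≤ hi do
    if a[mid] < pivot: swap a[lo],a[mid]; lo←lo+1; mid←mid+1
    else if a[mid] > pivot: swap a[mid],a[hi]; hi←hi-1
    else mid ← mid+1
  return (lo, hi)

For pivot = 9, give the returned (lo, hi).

(1, 1)

lo=0 mid=0 hi=8
7<9: swap(0,0), lo=1 mid=1 ⇒ [7,12,11,14,13,9,18,19,21]
12>9: swap(1,8), hi=7 ⇒ [7,21,11,14,13,9,18,19,12]
21>9: swap(1,7), hi=6 ⇒ [7,19,11,14,13,9,18,21,12]
19>9: swap(1,6), hi=5 ⇒ [7,18,11,14,13,9,19,21,12]
18>9: swap(1,5), hi=4 ⇒ [7,9,11,14,13,18,19,21,12]
9=9: mid=2
11>9: swap(2,4), hi=3 ⇒ [7,9,13,14,11,18,19,21,12]
13>9: swap(2,3), hi=2 ⇒ [7,9,14,13,11,18,19,21,12]
14>9: swap(2,2), hi=1 ⇒ [7,9,14,13,11,18,19,21,12]
done. lo=1 hi=1; a=[7,9,14,13,11,18,19,21,12]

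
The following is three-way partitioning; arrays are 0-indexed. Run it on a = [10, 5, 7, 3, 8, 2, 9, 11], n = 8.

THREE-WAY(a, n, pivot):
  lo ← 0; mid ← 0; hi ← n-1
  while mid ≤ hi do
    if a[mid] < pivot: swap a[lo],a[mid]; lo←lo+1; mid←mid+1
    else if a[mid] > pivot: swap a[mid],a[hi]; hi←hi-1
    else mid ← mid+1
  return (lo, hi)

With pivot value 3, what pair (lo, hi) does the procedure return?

lo=0 mid=0 hi=7
10>3: swap(0,7), hi=6 ⇒ [11, 5, 7, 3, 8, 2, 9, 10]
11>3: swap(0,6), hi=5 ⇒ [9, 5, 7, 3, 8, 2, 11, 10]
9>3: swap(0,5), hi=4 ⇒ [2, 5, 7, 3, 8, 9, 11, 10]
2<3: swap(0,0), lo=1 mid=1 ⇒ [2, 5, 7, 3, 8, 9, 11, 10]
5>3: swap(1,4), hi=3 ⇒ [2, 8, 7, 3, 5, 9, 11, 10]
8>3: swap(1,3), hi=2 ⇒ [2, 3, 7, 8, 5, 9, 11, 10]
3=3: mid=2
7>3: swap(2,2), hi=1 ⇒ [2, 3, 7, 8, 5, 9, 11, 10]
done. lo=1 hi=1; a=[2, 3, 7, 8, 5, 9, 11, 10]

(1, 1)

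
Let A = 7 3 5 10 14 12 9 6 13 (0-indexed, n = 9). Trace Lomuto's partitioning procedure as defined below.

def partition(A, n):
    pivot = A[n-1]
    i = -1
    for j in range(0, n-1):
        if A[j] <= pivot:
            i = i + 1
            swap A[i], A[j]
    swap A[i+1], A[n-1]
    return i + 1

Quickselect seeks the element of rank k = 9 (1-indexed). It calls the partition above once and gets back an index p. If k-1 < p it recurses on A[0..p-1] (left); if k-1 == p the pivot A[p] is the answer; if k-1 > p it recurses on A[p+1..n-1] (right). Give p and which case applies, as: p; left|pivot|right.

7; right

pivot = A[8] = 13; i = -1
j=0: A[0]=7 ≤ 13 → i=0, swap A[0],A[0] (no change) → 7 3 5 10 14 12 9 6 13
j=1: A[1]=3 ≤ 13 → i=1, swap A[1],A[1] (no change) → 7 3 5 10 14 12 9 6 13
j=2: A[2]=5 ≤ 13 → i=2, swap A[2],A[2] (no change) → 7 3 5 10 14 12 9 6 13
j=3: A[3]=10 ≤ 13 → i=3, swap A[3],A[3] (no change) → 7 3 5 10 14 12 9 6 13
j=4: A[4]=14 > 13 → no swap
j=5: A[5]=12 ≤ 13 → i=4, swap A[4],A[5] → 7 3 5 10 12 14 9 6 13
j=6: A[6]=9 ≤ 13 → i=5, swap A[5],A[6] → 7 3 5 10 12 9 14 6 13
j=7: A[7]=6 ≤ 13 → i=6, swap A[6],A[7] → 7 3 5 10 12 9 6 14 13
final swap A[7],A[8] → 7 3 5 10 12 9 6 13 14; return 7
p = 7; k-1 = 8 > 7 ⇒ right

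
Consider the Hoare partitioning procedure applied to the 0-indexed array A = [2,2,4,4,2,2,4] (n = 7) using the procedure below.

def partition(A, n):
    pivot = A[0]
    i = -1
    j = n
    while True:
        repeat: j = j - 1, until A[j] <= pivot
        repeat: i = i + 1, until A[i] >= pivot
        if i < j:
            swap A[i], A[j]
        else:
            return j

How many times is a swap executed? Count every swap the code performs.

2

pivot=2
j stops at 5 (2), i stops at 0 (2); swap ⇒ [2,2,4,4,2,2,4]
j stops at 4 (2), i stops at 1 (2); swap ⇒ [2,2,4,4,2,2,4]
j stops at 1, i stops at 2; i≥j ⇒ return 1. A=[2,2,4,4,2,2,4]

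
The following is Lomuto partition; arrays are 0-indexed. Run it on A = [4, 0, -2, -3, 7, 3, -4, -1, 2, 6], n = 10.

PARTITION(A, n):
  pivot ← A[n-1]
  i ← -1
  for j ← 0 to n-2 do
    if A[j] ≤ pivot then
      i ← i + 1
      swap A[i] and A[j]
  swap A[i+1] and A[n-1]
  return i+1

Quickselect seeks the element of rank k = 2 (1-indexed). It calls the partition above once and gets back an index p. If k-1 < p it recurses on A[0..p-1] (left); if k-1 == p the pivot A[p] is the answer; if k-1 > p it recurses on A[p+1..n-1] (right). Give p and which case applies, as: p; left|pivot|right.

pivot = A[9] = 6; i = -1
j=0: A[0]=4 ≤ 6 → i=0, swap A[0],A[0] (no change) → [4, 0, -2, -3, 7, 3, -4, -1, 2, 6]
j=1: A[1]=0 ≤ 6 → i=1, swap A[1],A[1] (no change) → [4, 0, -2, -3, 7, 3, -4, -1, 2, 6]
j=2: A[2]=-2 ≤ 6 → i=2, swap A[2],A[2] (no change) → [4, 0, -2, -3, 7, 3, -4, -1, 2, 6]
j=3: A[3]=-3 ≤ 6 → i=3, swap A[3],A[3] (no change) → [4, 0, -2, -3, 7, 3, -4, -1, 2, 6]
j=4: A[4]=7 > 6 → no swap
j=5: A[5]=3 ≤ 6 → i=4, swap A[4],A[5] → [4, 0, -2, -3, 3, 7, -4, -1, 2, 6]
j=6: A[6]=-4 ≤ 6 → i=5, swap A[5],A[6] → [4, 0, -2, -3, 3, -4, 7, -1, 2, 6]
j=7: A[7]=-1 ≤ 6 → i=6, swap A[6],A[7] → [4, 0, -2, -3, 3, -4, -1, 7, 2, 6]
j=8: A[8]=2 ≤ 6 → i=7, swap A[7],A[8] → [4, 0, -2, -3, 3, -4, -1, 2, 7, 6]
final swap A[8],A[9] → [4, 0, -2, -3, 3, -4, -1, 2, 6, 7]; return 8
p = 8; k-1 = 1 < 8 ⇒ left

8; left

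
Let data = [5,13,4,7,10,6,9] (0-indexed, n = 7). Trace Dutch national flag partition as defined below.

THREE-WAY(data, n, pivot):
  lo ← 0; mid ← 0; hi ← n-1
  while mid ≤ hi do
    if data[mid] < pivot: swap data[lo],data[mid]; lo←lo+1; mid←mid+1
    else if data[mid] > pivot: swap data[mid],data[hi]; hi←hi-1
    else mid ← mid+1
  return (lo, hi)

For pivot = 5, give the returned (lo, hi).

(1, 1)

lo=0 mid=0 hi=6
5=5: mid=1
13>5: swap(1,6), hi=5 ⇒ [5,9,4,7,10,6,13]
9>5: swap(1,5), hi=4 ⇒ [5,6,4,7,10,9,13]
6>5: swap(1,4), hi=3 ⇒ [5,10,4,7,6,9,13]
10>5: swap(1,3), hi=2 ⇒ [5,7,4,10,6,9,13]
7>5: swap(1,2), hi=1 ⇒ [5,4,7,10,6,9,13]
4<5: swap(0,1), lo=1 mid=2 ⇒ [4,5,7,10,6,9,13]
done. lo=1 hi=1; data=[4,5,7,10,6,9,13]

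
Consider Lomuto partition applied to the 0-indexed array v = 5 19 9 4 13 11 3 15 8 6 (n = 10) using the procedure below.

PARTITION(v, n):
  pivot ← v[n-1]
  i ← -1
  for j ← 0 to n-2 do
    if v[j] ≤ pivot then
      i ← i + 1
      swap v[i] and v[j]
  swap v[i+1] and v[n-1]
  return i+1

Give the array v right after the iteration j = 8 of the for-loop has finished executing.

5 4 3 19 13 11 9 15 8 6

pivot=6, i=-1
j=0: 5≤6, i=0, swap(0,0) ⇒ 5 19 9 4 13 11 3 15 8 6
j=1: 19>6, skip
j=2: 9>6, skip
j=3: 4≤6, i=1, swap(1,3) ⇒ 5 4 9 19 13 11 3 15 8 6
j=4: 13>6, skip
j=5: 11>6, skip
j=6: 3≤6, i=2, swap(2,6) ⇒ 5 4 3 19 13 11 9 15 8 6
j=7: 15>6, skip
j=8: 8>6, skip
(after j=8) v = 5 4 3 19 13 11 9 15 8 6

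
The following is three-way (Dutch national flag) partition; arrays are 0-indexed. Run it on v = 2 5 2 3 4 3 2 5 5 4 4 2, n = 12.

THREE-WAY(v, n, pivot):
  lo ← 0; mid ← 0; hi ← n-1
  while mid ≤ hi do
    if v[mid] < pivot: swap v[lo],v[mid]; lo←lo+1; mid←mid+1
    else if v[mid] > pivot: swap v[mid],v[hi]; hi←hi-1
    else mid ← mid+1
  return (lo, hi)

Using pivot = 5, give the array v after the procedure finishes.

2 2 3 4 3 2 4 4 2 5 5 5

pivot = 5; lo=0, mid=0, hi=11
v[mid]=2<5: swap v[0],v[0]; lo=1,mid=1 → 2 5 2 3 4 3 2 5 5 4 4 2
v[mid]=5=5: mid=2
v[mid]=2<5: swap v[1],v[2]; lo=2,mid=3 → 2 2 5 3 4 3 2 5 5 4 4 2
v[mid]=3<5: swap v[2],v[3]; lo=3,mid=4 → 2 2 3 5 4 3 2 5 5 4 4 2
v[mid]=4<5: swap v[3],v[4]; lo=4,mid=5 → 2 2 3 4 5 3 2 5 5 4 4 2
v[mid]=3<5: swap v[4],v[5]; lo=5,mid=6 → 2 2 3 4 3 5 2 5 5 4 4 2
v[mid]=2<5: swap v[5],v[6]; lo=6,mid=7 → 2 2 3 4 3 2 5 5 5 4 4 2
v[mid]=5=5: mid=8
v[mid]=5=5: mid=9
v[mid]=4<5: swap v[6],v[9]; lo=7,mid=10 → 2 2 3 4 3 2 4 5 5 5 4 2
v[mid]=4<5: swap v[7],v[10]; lo=8,mid=11 → 2 2 3 4 3 2 4 4 5 5 5 2
v[mid]=2<5: swap v[8],v[11]; lo=9,mid=12 → 2 2 3 4 3 2 4 4 2 5 5 5
end: lo=9, hi=11; v = 2 2 3 4 3 2 4 4 2 5 5 5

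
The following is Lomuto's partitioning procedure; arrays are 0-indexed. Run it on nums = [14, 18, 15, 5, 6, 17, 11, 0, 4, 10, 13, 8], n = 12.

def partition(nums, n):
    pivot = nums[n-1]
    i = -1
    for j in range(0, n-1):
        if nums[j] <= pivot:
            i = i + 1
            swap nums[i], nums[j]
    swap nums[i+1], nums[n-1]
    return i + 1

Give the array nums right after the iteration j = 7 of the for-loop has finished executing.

pivot = nums[11] = 8; i = -1
j=0: nums[0]=14 > 8 → no swap
j=1: nums[1]=18 > 8 → no swap
j=2: nums[2]=15 > 8 → no swap
j=3: nums[3]=5 ≤ 8 → i=0, swap nums[0],nums[3] → [5, 18, 15, 14, 6, 17, 11, 0, 4, 10, 13, 8]
j=4: nums[4]=6 ≤ 8 → i=1, swap nums[1],nums[4] → [5, 6, 15, 14, 18, 17, 11, 0, 4, 10, 13, 8]
j=5: nums[5]=17 > 8 → no swap
j=6: nums[6]=11 > 8 → no swap
j=7: nums[7]=0 ≤ 8 → i=2, swap nums[2],nums[7] → [5, 6, 0, 14, 18, 17, 11, 15, 4, 10, 13, 8]
(after j=7) nums = [5, 6, 0, 14, 18, 17, 11, 15, 4, 10, 13, 8]

[5, 6, 0, 14, 18, 17, 11, 15, 4, 10, 13, 8]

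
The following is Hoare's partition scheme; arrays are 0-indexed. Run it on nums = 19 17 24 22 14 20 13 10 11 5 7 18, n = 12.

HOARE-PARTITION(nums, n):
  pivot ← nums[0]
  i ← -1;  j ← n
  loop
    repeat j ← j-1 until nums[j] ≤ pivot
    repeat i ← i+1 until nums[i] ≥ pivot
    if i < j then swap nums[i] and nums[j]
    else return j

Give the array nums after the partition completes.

pivot=19
j stops at 11 (18), i stops at 0 (19); swap ⇒ 18 17 24 22 14 20 13 10 11 5 7 19
j stops at 10 (7), i stops at 2 (24); swap ⇒ 18 17 7 22 14 20 13 10 11 5 24 19
j stops at 9 (5), i stops at 3 (22); swap ⇒ 18 17 7 5 14 20 13 10 11 22 24 19
j stops at 8 (11), i stops at 5 (20); swap ⇒ 18 17 7 5 14 11 13 10 20 22 24 19
j stops at 7, i stops at 8; i≥j ⇒ return 7. nums=18 17 7 5 14 11 13 10 20 22 24 19

18 17 7 5 14 11 13 10 20 22 24 19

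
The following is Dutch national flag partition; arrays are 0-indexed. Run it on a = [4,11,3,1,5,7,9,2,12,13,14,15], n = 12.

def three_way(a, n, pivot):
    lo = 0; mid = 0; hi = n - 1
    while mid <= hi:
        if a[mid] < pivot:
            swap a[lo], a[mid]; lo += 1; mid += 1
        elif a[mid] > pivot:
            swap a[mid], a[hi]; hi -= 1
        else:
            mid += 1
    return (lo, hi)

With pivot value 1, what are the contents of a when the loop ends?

[1,3,11,5,7,9,2,12,13,14,15,4]

lo=0 mid=0 hi=11
4>1: swap(0,11), hi=10 ⇒ [15,11,3,1,5,7,9,2,12,13,14,4]
15>1: swap(0,10), hi=9 ⇒ [14,11,3,1,5,7,9,2,12,13,15,4]
14>1: swap(0,9), hi=8 ⇒ [13,11,3,1,5,7,9,2,12,14,15,4]
13>1: swap(0,8), hi=7 ⇒ [12,11,3,1,5,7,9,2,13,14,15,4]
12>1: swap(0,7), hi=6 ⇒ [2,11,3,1,5,7,9,12,13,14,15,4]
2>1: swap(0,6), hi=5 ⇒ [9,11,3,1,5,7,2,12,13,14,15,4]
9>1: swap(0,5), hi=4 ⇒ [7,11,3,1,5,9,2,12,13,14,15,4]
7>1: swap(0,4), hi=3 ⇒ [5,11,3,1,7,9,2,12,13,14,15,4]
5>1: swap(0,3), hi=2 ⇒ [1,11,3,5,7,9,2,12,13,14,15,4]
1=1: mid=1
11>1: swap(1,2), hi=1 ⇒ [1,3,11,5,7,9,2,12,13,14,15,4]
3>1: swap(1,1), hi=0 ⇒ [1,3,11,5,7,9,2,12,13,14,15,4]
done. lo=0 hi=0; a=[1,3,11,5,7,9,2,12,13,14,15,4]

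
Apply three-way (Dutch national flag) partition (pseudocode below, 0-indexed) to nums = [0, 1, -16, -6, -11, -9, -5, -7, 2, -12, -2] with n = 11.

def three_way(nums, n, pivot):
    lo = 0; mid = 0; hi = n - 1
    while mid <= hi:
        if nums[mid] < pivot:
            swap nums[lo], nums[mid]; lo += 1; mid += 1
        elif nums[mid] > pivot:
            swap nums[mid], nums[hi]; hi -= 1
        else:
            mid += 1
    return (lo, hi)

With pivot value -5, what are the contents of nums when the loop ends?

[-12, -7, -16, -6, -11, -9, -5, 2, 1, -2, 0]

lo=0 mid=0 hi=10
0>-5: swap(0,10), hi=9 ⇒ [-2, 1, -16, -6, -11, -9, -5, -7, 2, -12, 0]
-2>-5: swap(0,9), hi=8 ⇒ [-12, 1, -16, -6, -11, -9, -5, -7, 2, -2, 0]
-12<-5: swap(0,0), lo=1 mid=1 ⇒ [-12, 1, -16, -6, -11, -9, -5, -7, 2, -2, 0]
1>-5: swap(1,8), hi=7 ⇒ [-12, 2, -16, -6, -11, -9, -5, -7, 1, -2, 0]
2>-5: swap(1,7), hi=6 ⇒ [-12, -7, -16, -6, -11, -9, -5, 2, 1, -2, 0]
-7<-5: swap(1,1), lo=2 mid=2 ⇒ [-12, -7, -16, -6, -11, -9, -5, 2, 1, -2, 0]
-16<-5: swap(2,2), lo=3 mid=3 ⇒ [-12, -7, -16, -6, -11, -9, -5, 2, 1, -2, 0]
-6<-5: swap(3,3), lo=4 mid=4 ⇒ [-12, -7, -16, -6, -11, -9, -5, 2, 1, -2, 0]
-11<-5: swap(4,4), lo=5 mid=5 ⇒ [-12, -7, -16, -6, -11, -9, -5, 2, 1, -2, 0]
-9<-5: swap(5,5), lo=6 mid=6 ⇒ [-12, -7, -16, -6, -11, -9, -5, 2, 1, -2, 0]
-5=-5: mid=7
done. lo=6 hi=6; nums=[-12, -7, -16, -6, -11, -9, -5, 2, 1, -2, 0]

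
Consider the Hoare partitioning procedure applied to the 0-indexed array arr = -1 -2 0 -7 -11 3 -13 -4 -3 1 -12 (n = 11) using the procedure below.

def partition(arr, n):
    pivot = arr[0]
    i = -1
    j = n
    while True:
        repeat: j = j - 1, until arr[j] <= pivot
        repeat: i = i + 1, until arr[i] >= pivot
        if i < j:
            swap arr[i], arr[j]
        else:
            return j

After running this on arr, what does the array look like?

-12 -2 -3 -7 -11 -4 -13 3 0 1 -1

pivot = arr[0] = -1; i = -1, j = 11
j→10 (arr[10]=-12≤-1), i→0 (arr[0]=-1≥-1); i<j, swap → -12 -2 0 -7 -11 3 -13 -4 -3 1 -1
j→8 (arr[8]=-3≤-1), i→2 (arr[2]=0≥-1); i<j, swap → -12 -2 -3 -7 -11 3 -13 -4 0 1 -1
j→7 (arr[7]=-4≤-1), i→5 (arr[5]=3≥-1); i<j, swap → -12 -2 -3 -7 -11 -4 -13 3 0 1 -1
j→6, i→7; i≥j, return j=6. arr = -12 -2 -3 -7 -11 -4 -13 3 0 1 -1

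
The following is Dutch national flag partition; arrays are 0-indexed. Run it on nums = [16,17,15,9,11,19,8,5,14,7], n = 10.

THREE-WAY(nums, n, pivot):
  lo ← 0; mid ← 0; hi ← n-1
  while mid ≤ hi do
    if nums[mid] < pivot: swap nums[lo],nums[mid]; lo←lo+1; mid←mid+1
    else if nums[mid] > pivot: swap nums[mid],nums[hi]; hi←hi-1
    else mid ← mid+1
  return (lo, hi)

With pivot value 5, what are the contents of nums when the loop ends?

[5,15,9,11,19,8,17,14,7,16]

lo=0 mid=0 hi=9
16>5: swap(0,9), hi=8 ⇒ [7,17,15,9,11,19,8,5,14,16]
7>5: swap(0,8), hi=7 ⇒ [14,17,15,9,11,19,8,5,7,16]
14>5: swap(0,7), hi=6 ⇒ [5,17,15,9,11,19,8,14,7,16]
5=5: mid=1
17>5: swap(1,6), hi=5 ⇒ [5,8,15,9,11,19,17,14,7,16]
8>5: swap(1,5), hi=4 ⇒ [5,19,15,9,11,8,17,14,7,16]
19>5: swap(1,4), hi=3 ⇒ [5,11,15,9,19,8,17,14,7,16]
11>5: swap(1,3), hi=2 ⇒ [5,9,15,11,19,8,17,14,7,16]
9>5: swap(1,2), hi=1 ⇒ [5,15,9,11,19,8,17,14,7,16]
15>5: swap(1,1), hi=0 ⇒ [5,15,9,11,19,8,17,14,7,16]
done. lo=0 hi=0; nums=[5,15,9,11,19,8,17,14,7,16]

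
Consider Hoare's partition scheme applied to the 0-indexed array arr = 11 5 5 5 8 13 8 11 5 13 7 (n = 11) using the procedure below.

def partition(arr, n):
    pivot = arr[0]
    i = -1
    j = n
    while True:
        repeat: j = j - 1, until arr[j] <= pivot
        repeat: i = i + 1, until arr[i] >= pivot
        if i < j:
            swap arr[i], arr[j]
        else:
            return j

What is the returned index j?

7

pivot = arr[0] = 11; i = -1, j = 11
j→10 (arr[10]=7≤11), i→0 (arr[0]=11≥11); i<j, swap → 7 5 5 5 8 13 8 11 5 13 11
j→8 (arr[8]=5≤11), i→5 (arr[5]=13≥11); i<j, swap → 7 5 5 5 8 5 8 11 13 13 11
j→7, i→7; i≥j, return j=7. arr = 7 5 5 5 8 5 8 11 13 13 11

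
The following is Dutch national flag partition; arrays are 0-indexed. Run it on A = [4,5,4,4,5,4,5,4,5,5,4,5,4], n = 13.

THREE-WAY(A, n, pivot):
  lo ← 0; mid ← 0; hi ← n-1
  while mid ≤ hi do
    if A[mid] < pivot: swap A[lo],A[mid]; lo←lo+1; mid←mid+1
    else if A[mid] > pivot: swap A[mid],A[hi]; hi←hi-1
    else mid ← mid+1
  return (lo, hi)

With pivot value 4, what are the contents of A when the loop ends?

[4,4,4,4,4,4,4,5,5,5,5,5,5]

pivot = 4; lo=0, mid=0, hi=12
A[mid]=4=4: mid=1
A[mid]=5>4: swap A[1],A[12]; hi=11 → [4,4,4,4,5,4,5,4,5,5,4,5,5]
A[mid]=4=4: mid=2
A[mid]=4=4: mid=3
A[mid]=4=4: mid=4
A[mid]=5>4: swap A[4],A[11]; hi=10 → [4,4,4,4,5,4,5,4,5,5,4,5,5]
A[mid]=5>4: swap A[4],A[10]; hi=9 → [4,4,4,4,4,4,5,4,5,5,5,5,5]
A[mid]=4=4: mid=5
A[mid]=4=4: mid=6
A[mid]=5>4: swap A[6],A[9]; hi=8 → [4,4,4,4,4,4,5,4,5,5,5,5,5]
A[mid]=5>4: swap A[6],A[8]; hi=7 → [4,4,4,4,4,4,5,4,5,5,5,5,5]
A[mid]=5>4: swap A[6],A[7]; hi=6 → [4,4,4,4,4,4,4,5,5,5,5,5,5]
A[mid]=4=4: mid=7
end: lo=0, hi=6; A = [4,4,4,4,4,4,4,5,5,5,5,5,5]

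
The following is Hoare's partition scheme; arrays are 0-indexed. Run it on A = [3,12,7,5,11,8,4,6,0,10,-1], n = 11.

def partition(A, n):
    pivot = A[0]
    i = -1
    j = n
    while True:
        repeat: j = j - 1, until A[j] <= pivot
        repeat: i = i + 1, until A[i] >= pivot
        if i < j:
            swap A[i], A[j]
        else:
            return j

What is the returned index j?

pivot=3
j stops at 10 (-1), i stops at 0 (3); swap ⇒ [-1,12,7,5,11,8,4,6,0,10,3]
j stops at 8 (0), i stops at 1 (12); swap ⇒ [-1,0,7,5,11,8,4,6,12,10,3]
j stops at 1, i stops at 2; i≥j ⇒ return 1. A=[-1,0,7,5,11,8,4,6,12,10,3]

1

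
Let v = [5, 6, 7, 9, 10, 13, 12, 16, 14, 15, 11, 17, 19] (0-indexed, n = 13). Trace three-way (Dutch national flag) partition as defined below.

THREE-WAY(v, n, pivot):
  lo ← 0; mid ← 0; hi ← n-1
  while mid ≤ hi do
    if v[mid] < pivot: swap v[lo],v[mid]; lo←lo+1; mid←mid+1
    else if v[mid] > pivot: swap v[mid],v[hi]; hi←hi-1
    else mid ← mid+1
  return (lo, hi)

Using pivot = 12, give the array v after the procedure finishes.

[5, 6, 7, 9, 10, 11, 12, 14, 15, 16, 17, 19, 13]

lo=0 mid=0 hi=12
5<12: swap(0,0), lo=1 mid=1 ⇒ [5, 6, 7, 9, 10, 13, 12, 16, 14, 15, 11, 17, 19]
6<12: swap(1,1), lo=2 mid=2 ⇒ [5, 6, 7, 9, 10, 13, 12, 16, 14, 15, 11, 17, 19]
7<12: swap(2,2), lo=3 mid=3 ⇒ [5, 6, 7, 9, 10, 13, 12, 16, 14, 15, 11, 17, 19]
9<12: swap(3,3), lo=4 mid=4 ⇒ [5, 6, 7, 9, 10, 13, 12, 16, 14, 15, 11, 17, 19]
10<12: swap(4,4), lo=5 mid=5 ⇒ [5, 6, 7, 9, 10, 13, 12, 16, 14, 15, 11, 17, 19]
13>12: swap(5,12), hi=11 ⇒ [5, 6, 7, 9, 10, 19, 12, 16, 14, 15, 11, 17, 13]
19>12: swap(5,11), hi=10 ⇒ [5, 6, 7, 9, 10, 17, 12, 16, 14, 15, 11, 19, 13]
17>12: swap(5,10), hi=9 ⇒ [5, 6, 7, 9, 10, 11, 12, 16, 14, 15, 17, 19, 13]
11<12: swap(5,5), lo=6 mid=6 ⇒ [5, 6, 7, 9, 10, 11, 12, 16, 14, 15, 17, 19, 13]
12=12: mid=7
16>12: swap(7,9), hi=8 ⇒ [5, 6, 7, 9, 10, 11, 12, 15, 14, 16, 17, 19, 13]
15>12: swap(7,8), hi=7 ⇒ [5, 6, 7, 9, 10, 11, 12, 14, 15, 16, 17, 19, 13]
14>12: swap(7,7), hi=6 ⇒ [5, 6, 7, 9, 10, 11, 12, 14, 15, 16, 17, 19, 13]
done. lo=6 hi=6; v=[5, 6, 7, 9, 10, 11, 12, 14, 15, 16, 17, 19, 13]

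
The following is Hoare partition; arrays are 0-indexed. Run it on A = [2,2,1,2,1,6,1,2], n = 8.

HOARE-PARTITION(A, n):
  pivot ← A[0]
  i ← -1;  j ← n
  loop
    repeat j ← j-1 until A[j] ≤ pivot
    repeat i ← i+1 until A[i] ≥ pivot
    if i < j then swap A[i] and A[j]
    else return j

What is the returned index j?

3

pivot=2
j stops at 7 (2), i stops at 0 (2); swap ⇒ [2,2,1,2,1,6,1,2]
j stops at 6 (1), i stops at 1 (2); swap ⇒ [2,1,1,2,1,6,2,2]
j stops at 4 (1), i stops at 3 (2); swap ⇒ [2,1,1,1,2,6,2,2]
j stops at 3, i stops at 4; i≥j ⇒ return 3. A=[2,1,1,1,2,6,2,2]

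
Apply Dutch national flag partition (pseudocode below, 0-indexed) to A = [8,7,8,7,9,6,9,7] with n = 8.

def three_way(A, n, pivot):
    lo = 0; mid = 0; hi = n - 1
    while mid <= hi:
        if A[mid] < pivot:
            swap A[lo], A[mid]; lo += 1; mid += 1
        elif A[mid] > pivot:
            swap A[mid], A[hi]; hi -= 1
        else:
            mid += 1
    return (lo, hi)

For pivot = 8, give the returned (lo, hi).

(4, 5)

pivot = 8; lo=0, mid=0, hi=7
A[mid]=8=8: mid=1
A[mid]=7<8: swap A[0],A[1]; lo=1,mid=2 → [7,8,8,7,9,6,9,7]
A[mid]=8=8: mid=3
A[mid]=7<8: swap A[1],A[3]; lo=2,mid=4 → [7,7,8,8,9,6,9,7]
A[mid]=9>8: swap A[4],A[7]; hi=6 → [7,7,8,8,7,6,9,9]
A[mid]=7<8: swap A[2],A[4]; lo=3,mid=5 → [7,7,7,8,8,6,9,9]
A[mid]=6<8: swap A[3],A[5]; lo=4,mid=6 → [7,7,7,6,8,8,9,9]
A[mid]=9>8: swap A[6],A[6]; hi=5 → [7,7,7,6,8,8,9,9]
end: lo=4, hi=5; A = [7,7,7,6,8,8,9,9]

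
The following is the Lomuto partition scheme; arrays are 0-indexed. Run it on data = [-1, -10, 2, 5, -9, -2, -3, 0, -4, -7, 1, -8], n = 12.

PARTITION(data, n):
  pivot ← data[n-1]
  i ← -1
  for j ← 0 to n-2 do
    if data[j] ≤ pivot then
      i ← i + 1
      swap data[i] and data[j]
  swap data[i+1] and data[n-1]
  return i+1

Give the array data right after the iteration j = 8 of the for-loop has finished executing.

[-10, -9, 2, 5, -1, -2, -3, 0, -4, -7, 1, -8]

pivot=-8, i=-1
j=0: -1>-8, skip
j=1: -10≤-8, i=0, swap(0,1) ⇒ [-10, -1, 2, 5, -9, -2, -3, 0, -4, -7, 1, -8]
j=2: 2>-8, skip
j=3: 5>-8, skip
j=4: -9≤-8, i=1, swap(1,4) ⇒ [-10, -9, 2, 5, -1, -2, -3, 0, -4, -7, 1, -8]
j=5: -2>-8, skip
j=6: -3>-8, skip
j=7: 0>-8, skip
j=8: -4>-8, skip
(after j=8) data = [-10, -9, 2, 5, -1, -2, -3, 0, -4, -7, 1, -8]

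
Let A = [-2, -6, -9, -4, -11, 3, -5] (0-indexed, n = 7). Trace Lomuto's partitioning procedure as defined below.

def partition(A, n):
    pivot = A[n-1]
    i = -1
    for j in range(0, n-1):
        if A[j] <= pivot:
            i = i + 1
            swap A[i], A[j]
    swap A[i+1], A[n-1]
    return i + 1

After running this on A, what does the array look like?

[-6, -9, -11, -5, -2, 3, -4]

pivot = A[6] = -5; i = -1
j=0: A[0]=-2 > -5 → no swap
j=1: A[1]=-6 ≤ -5 → i=0, swap A[0],A[1] → [-6, -2, -9, -4, -11, 3, -5]
j=2: A[2]=-9 ≤ -5 → i=1, swap A[1],A[2] → [-6, -9, -2, -4, -11, 3, -5]
j=3: A[3]=-4 > -5 → no swap
j=4: A[4]=-11 ≤ -5 → i=2, swap A[2],A[4] → [-6, -9, -11, -4, -2, 3, -5]
j=5: A[5]=3 > -5 → no swap
final swap A[3],A[6] → [-6, -9, -11, -5, -2, 3, -4]; return 3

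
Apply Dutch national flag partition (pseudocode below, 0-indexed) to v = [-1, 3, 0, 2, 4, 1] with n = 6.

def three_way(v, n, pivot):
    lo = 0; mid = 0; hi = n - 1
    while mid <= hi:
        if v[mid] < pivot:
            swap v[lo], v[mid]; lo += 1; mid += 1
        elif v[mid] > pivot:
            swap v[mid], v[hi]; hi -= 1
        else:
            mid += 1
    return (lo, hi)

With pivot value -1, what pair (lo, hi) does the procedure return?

pivot = -1; lo=0, mid=0, hi=5
v[mid]=-1=-1: mid=1
v[mid]=3>-1: swap v[1],v[5]; hi=4 → [-1, 1, 0, 2, 4, 3]
v[mid]=1>-1: swap v[1],v[4]; hi=3 → [-1, 4, 0, 2, 1, 3]
v[mid]=4>-1: swap v[1],v[3]; hi=2 → [-1, 2, 0, 4, 1, 3]
v[mid]=2>-1: swap v[1],v[2]; hi=1 → [-1, 0, 2, 4, 1, 3]
v[mid]=0>-1: swap v[1],v[1]; hi=0 → [-1, 0, 2, 4, 1, 3]
end: lo=0, hi=0; v = [-1, 0, 2, 4, 1, 3]

(0, 0)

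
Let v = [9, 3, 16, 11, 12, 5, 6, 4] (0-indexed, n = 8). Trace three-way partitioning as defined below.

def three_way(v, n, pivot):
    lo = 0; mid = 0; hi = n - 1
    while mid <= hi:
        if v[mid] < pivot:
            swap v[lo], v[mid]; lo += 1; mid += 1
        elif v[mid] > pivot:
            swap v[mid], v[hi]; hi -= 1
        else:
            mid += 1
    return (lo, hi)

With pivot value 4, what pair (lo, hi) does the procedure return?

(1, 1)

lo=0 mid=0 hi=7
9>4: swap(0,7), hi=6 ⇒ [4, 3, 16, 11, 12, 5, 6, 9]
4=4: mid=1
3<4: swap(0,1), lo=1 mid=2 ⇒ [3, 4, 16, 11, 12, 5, 6, 9]
16>4: swap(2,6), hi=5 ⇒ [3, 4, 6, 11, 12, 5, 16, 9]
6>4: swap(2,5), hi=4 ⇒ [3, 4, 5, 11, 12, 6, 16, 9]
5>4: swap(2,4), hi=3 ⇒ [3, 4, 12, 11, 5, 6, 16, 9]
12>4: swap(2,3), hi=2 ⇒ [3, 4, 11, 12, 5, 6, 16, 9]
11>4: swap(2,2), hi=1 ⇒ [3, 4, 11, 12, 5, 6, 16, 9]
done. lo=1 hi=1; v=[3, 4, 11, 12, 5, 6, 16, 9]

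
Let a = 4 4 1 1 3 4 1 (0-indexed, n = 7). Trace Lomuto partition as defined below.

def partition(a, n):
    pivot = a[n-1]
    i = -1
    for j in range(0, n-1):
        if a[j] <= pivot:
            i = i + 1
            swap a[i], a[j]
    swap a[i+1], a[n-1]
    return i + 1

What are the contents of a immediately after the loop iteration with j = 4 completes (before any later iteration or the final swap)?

pivot = a[6] = 1; i = -1
j=0: a[0]=4 > 1 → no swap
j=1: a[1]=4 > 1 → no swap
j=2: a[2]=1 ≤ 1 → i=0, swap a[0],a[2] → 1 4 4 1 3 4 1
j=3: a[3]=1 ≤ 1 → i=1, swap a[1],a[3] → 1 1 4 4 3 4 1
j=4: a[4]=3 > 1 → no swap
(after j=4) a = 1 1 4 4 3 4 1

1 1 4 4 3 4 1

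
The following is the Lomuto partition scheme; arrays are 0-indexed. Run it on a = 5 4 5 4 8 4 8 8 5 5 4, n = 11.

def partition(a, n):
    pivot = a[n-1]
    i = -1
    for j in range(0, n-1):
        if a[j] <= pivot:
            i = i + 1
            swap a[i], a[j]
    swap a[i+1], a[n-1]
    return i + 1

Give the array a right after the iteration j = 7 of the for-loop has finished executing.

pivot = a[10] = 4; i = -1
j=0: a[0]=5 > 4 → no swap
j=1: a[1]=4 ≤ 4 → i=0, swap a[0],a[1] → 4 5 5 4 8 4 8 8 5 5 4
j=2: a[2]=5 > 4 → no swap
j=3: a[3]=4 ≤ 4 → i=1, swap a[1],a[3] → 4 4 5 5 8 4 8 8 5 5 4
j=4: a[4]=8 > 4 → no swap
j=5: a[5]=4 ≤ 4 → i=2, swap a[2],a[5] → 4 4 4 5 8 5 8 8 5 5 4
j=6: a[6]=8 > 4 → no swap
j=7: a[7]=8 > 4 → no swap
(after j=7) a = 4 4 4 5 8 5 8 8 5 5 4

4 4 4 5 8 5 8 8 5 5 4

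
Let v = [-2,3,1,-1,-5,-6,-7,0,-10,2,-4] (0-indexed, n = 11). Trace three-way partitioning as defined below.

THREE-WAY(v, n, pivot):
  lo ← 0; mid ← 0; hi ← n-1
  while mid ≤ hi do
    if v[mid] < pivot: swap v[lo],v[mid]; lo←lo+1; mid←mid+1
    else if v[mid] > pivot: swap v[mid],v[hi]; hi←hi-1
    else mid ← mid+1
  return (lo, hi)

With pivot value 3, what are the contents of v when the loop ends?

[-2,1,-1,-5,-6,-7,0,-10,2,-4,3]

pivot = 3; lo=0, mid=0, hi=10
v[mid]=-2<3: swap v[0],v[0]; lo=1,mid=1 → [-2,3,1,-1,-5,-6,-7,0,-10,2,-4]
v[mid]=3=3: mid=2
v[mid]=1<3: swap v[1],v[2]; lo=2,mid=3 → [-2,1,3,-1,-5,-6,-7,0,-10,2,-4]
v[mid]=-1<3: swap v[2],v[3]; lo=3,mid=4 → [-2,1,-1,3,-5,-6,-7,0,-10,2,-4]
v[mid]=-5<3: swap v[3],v[4]; lo=4,mid=5 → [-2,1,-1,-5,3,-6,-7,0,-10,2,-4]
v[mid]=-6<3: swap v[4],v[5]; lo=5,mid=6 → [-2,1,-1,-5,-6,3,-7,0,-10,2,-4]
v[mid]=-7<3: swap v[5],v[6]; lo=6,mid=7 → [-2,1,-1,-5,-6,-7,3,0,-10,2,-4]
v[mid]=0<3: swap v[6],v[7]; lo=7,mid=8 → [-2,1,-1,-5,-6,-7,0,3,-10,2,-4]
v[mid]=-10<3: swap v[7],v[8]; lo=8,mid=9 → [-2,1,-1,-5,-6,-7,0,-10,3,2,-4]
v[mid]=2<3: swap v[8],v[9]; lo=9,mid=10 → [-2,1,-1,-5,-6,-7,0,-10,2,3,-4]
v[mid]=-4<3: swap v[9],v[10]; lo=10,mid=11 → [-2,1,-1,-5,-6,-7,0,-10,2,-4,3]
end: lo=10, hi=10; v = [-2,1,-1,-5,-6,-7,0,-10,2,-4,3]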